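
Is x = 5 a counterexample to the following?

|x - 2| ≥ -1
Substitute x = 5 into the relation:
x = 5: LHS = |5 - 2| = |3| = 3; 3 ≥ -1 — holds

The relation holds at x = 5, so it is not a counterexample.

Answer: No, x = 5 is not a counterexample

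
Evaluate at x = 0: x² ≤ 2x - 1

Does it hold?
x = 0: LHS = 0² = 0, RHS = 2·0 - 1 = -1; 0 ≤ -1 — FAILS

The relation fails at x = 0, so x = 0 is a counterexample.

Answer: No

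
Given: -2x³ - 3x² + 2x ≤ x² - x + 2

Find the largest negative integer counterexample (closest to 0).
Testing negative integers from -1 downward:
x = -1: LHS = -2·(-1)³ - 3·(-1)² + 2·(-1) = -3, RHS = (-1)² - (-1) + 2 = 4; -3 ≤ 4 — holds
x = -2: LHS = -2·(-2)³ - 3·(-2)² + 2·(-2) = 0, RHS = (-2)² - (-2) + 2 = 8; 0 ≤ 8 — holds
x = -3: LHS = -2·(-3)³ - 3·(-3)² + 2·(-3) = 21, RHS = (-3)² - (-3) + 2 = 14; 21 ≤ 14 — FAILS  ← closest negative counterexample to 0

Answer: x = -3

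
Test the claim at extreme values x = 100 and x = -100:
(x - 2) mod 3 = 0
x = 100: LHS = (100 - 2) mod 3 = 98 mod 3 = 2; 2 = 0 — FAILS
x = -100: LHS = ((-100) - 2) mod 3 = (-102) mod 3 = 0; 0 = 0 — holds

Answer: Partially: fails for x = 100, holds for x = -100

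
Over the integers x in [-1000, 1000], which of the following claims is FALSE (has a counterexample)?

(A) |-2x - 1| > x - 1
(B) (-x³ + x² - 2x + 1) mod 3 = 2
(A) Over all integers in [-1000, 1000], LHS − RHS is smallest at x = 0, where it equals 2:
x = 0: LHS = |-2·0 - 1| = |-1| = 1, RHS = 0 - 1 = -1; 1 > -1 — holds
At the ends of the range:
x = -1000: LHS = |-2·(-1000) - 1| = |1999| = 1999, RHS = (-1000) - 1 = -1001; 1999 > -1001 — holds
x = 1000: LHS = |-2·1000 - 1| = |-2001| = 2001, RHS = 1000 - 1 = 999; 2001 > 999 — holds
Hence LHS − RHS is never zero or negative, i.e. LHS > RHS throughout, so the relation holds for every integer in [-1000, 1000].

(B) x = 0: LHS = (-0³ + 0² - 2·0 + 1) mod 3 = 1 mod 3 = 1; 1 = 2 — FAILS

Only (B) has a counterexample.

Answer: B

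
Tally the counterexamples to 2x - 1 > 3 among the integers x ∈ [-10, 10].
Counterexamples in [-10, 10]: {-10, -9, -8, -7, -6, -5, -4, -3, -2, -1, 0, 1, 2}.

Counting them gives 13 values.

Answer: 13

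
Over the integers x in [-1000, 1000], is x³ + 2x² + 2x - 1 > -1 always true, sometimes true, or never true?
Holds at x = 1: LHS = 1³ + 2·1² + 2·1 - 1 = 4; 4 > -1 — holds
Fails at x = 0: LHS = 0³ + 2·0² + 2·0 - 1 = -1; -1 > -1 — FAILS
It is satisfied by some integers in the range but not all.

Answer: Sometimes true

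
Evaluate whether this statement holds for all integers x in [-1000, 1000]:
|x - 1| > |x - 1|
The claim fails at x = 0:
x = 0: LHS = |0 - 1| = |-1| = 1, RHS = |0 - 1| = |-1| = 1; 1 > 1 — FAILS

Because a single integer refutes it, the statement is false.

Answer: False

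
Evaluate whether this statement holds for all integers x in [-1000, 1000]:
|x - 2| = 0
The claim fails at x = 0:
x = 0: LHS = |0 - 2| = |-2| = 2; 2 = 0 — FAILS

Because a single integer refutes it, the statement is false.

Answer: False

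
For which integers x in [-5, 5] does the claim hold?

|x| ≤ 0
Holds for: {0}
Fails for: {-5, -4, -3, -2, -1, 1, 2, 3, 4, 5}

Answer: {0}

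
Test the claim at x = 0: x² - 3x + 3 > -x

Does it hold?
x = 0: LHS = 0² - 3·0 + 3 = 3, RHS = -0 = 0; 3 > 0 — holds

The relation is satisfied at x = 0.

Answer: Yes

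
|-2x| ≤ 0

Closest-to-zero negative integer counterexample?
Testing negative integers from -1 downward:
x = -1: LHS = |-2·(-1)| = |2| = 2; 2 ≤ 0 — FAILS  ← closest negative counterexample to 0

Answer: x = -1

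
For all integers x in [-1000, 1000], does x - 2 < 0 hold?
The claim fails at x = 2:
x = 2: LHS = 2 - 2 = 0; 0 < 0 — FAILS

Because a single integer refutes it, the statement is false.

Answer: False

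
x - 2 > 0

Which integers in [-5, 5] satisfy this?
Holds for: {3, 4, 5}
Fails for: {-5, -4, -3, -2, -1, 0, 1, 2}

Answer: {3, 4, 5}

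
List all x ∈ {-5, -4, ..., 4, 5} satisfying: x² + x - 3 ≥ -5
Over all integers in [-5, 5], LHS − RHS is smallest at x = 0, where it equals 2:
x = 0: LHS = 0² + 0 - 3 = -3; -3 ≥ -5 — holds
At the ends of the range:
x = -5: LHS = (-5)² + (-5) - 3 = 17; 17 ≥ -5 — holds
x = 5: LHS = 5² + 5 - 3 = 27; 27 ≥ -5 — holds
Hence LHS − RHS is never negative, i.e. LHS ≥ RHS throughout, so the relation holds for every integer in [-5, 5].

Answer: All integers in [-5, 5]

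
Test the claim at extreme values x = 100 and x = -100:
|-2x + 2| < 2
x = 100: LHS = |-2·100 + 2| = |-198| = 198; 198 < 2 — FAILS
x = -100: LHS = |-2·(-100) + 2| = |202| = 202; 202 < 2 — FAILS

Answer: No, fails for both x = 100 and x = -100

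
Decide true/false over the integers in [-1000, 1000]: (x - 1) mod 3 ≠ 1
The claim fails at x = -1:
x = -1: LHS = ((-1) - 1) mod 3 = (-2) mod 3 = 1; 1 ≠ 1 — FAILS

Because a single integer refutes it, the statement is false.

Answer: False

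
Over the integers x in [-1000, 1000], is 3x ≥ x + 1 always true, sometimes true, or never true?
Holds at x = 1: LHS = 3·1 = 3, RHS = 1 + 1 = 2; 3 ≥ 2 — holds
Fails at x = 0: LHS = 3·0 = 0, RHS = 0 + 1 = 1; 0 ≥ 1 — FAILS
It is satisfied by some integers in the range but not all.

Answer: Sometimes true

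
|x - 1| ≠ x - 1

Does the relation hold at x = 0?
x = 0: LHS = |0 - 1| = |-1| = 1, RHS = 0 - 1 = -1; 1 ≠ -1 — holds

The relation is satisfied at x = 0.

Answer: Yes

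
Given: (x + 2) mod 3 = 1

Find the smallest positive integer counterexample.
Testing positive integers:
x = 1: LHS = (1 + 2) mod 3 = 3 mod 3 = 0; 0 = 1 — FAILS  ← smallest positive counterexample

Answer: x = 1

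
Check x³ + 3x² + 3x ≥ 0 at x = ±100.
x = 100: LHS = 100³ + 3·100² + 3·100 = 1030300; 1030300 ≥ 0 — holds
x = -100: LHS = (-100)³ + 3·(-100)² + 3·(-100) = -970300; -970300 ≥ 0 — FAILS

Answer: Partially: holds for x = 100, fails for x = -100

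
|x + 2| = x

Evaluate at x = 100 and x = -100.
x = 100: LHS = |100 + 2| = |102| = 102; 102 = 100 — FAILS
x = -100: LHS = |(-100) + 2| = |-98| = 98; 98 = -100 — FAILS

Answer: No, fails for both x = 100 and x = -100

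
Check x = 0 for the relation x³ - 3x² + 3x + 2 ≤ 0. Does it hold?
x = 0: LHS = 0³ - 3·0² + 3·0 + 2 = 2; 2 ≤ 0 — FAILS

The relation fails at x = 0, so x = 0 is a counterexample.

Answer: No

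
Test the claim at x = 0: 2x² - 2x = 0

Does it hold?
x = 0: LHS = 2·0² - 2·0 = 0; 0 = 0 — holds

The relation is satisfied at x = 0.

Answer: Yes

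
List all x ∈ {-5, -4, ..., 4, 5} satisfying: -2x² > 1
Over all integers in [-5, 5], LHS − RHS is largest at x = 0, where it equals -1:
x = 0: LHS = -2·0² = 0; 0 > 1 — FAILS
At the ends of the range:
x = -5: LHS = -2·(-5)² = -50; -50 > 1 — FAILS
x = 5: LHS = -2·5² = -50; -50 > 1 — FAILS
Hence LHS − RHS is never positive, i.e. LHS ≤ RHS throughout, so the claimed relation (>) fails for every integer in [-5, 5].

Answer: None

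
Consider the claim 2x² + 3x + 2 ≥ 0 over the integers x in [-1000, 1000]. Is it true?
Over all integers in [-1000, 1000], LHS − RHS is smallest at x = -1, where it equals 1:
x = -1: LHS = 2·(-1)² + 3·(-1) + 2 = 1; 1 ≥ 0 — holds
At the ends of the range:
x = -1000: LHS = 2·(-1000)² + 3·(-1000) + 2 = 1997002; 1997002 ≥ 0 — holds
x = 1000: LHS = 2·1000² + 3·1000 + 2 = 2003002; 2003002 ≥ 0 — holds
Hence LHS − RHS is never negative, i.e. LHS ≥ RHS throughout, so the relation holds for every integer in [-1000, 1000].

No counterexample exists.

Answer: True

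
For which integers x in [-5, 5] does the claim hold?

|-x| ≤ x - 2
Over all integers in [-5, 5], LHS − RHS is smallest at x = 0, where it equals 2:
x = 0: LHS = |-0| = |0| = 0, RHS = 0 - 2 = -2; 0 ≤ -2 — FAILS
At the ends of the range:
x = -5: LHS = |-(-5)| = |5| = 5, RHS = (-5) - 2 = -7; 5 ≤ -7 — FAILS
x = 5: LHS = |-5| = 5, RHS = 5 - 2 = 3; 5 ≤ 3 — FAILS
Hence LHS − RHS is never zero or negative, i.e. LHS > RHS throughout, so the claimed relation (≤) fails for every integer in [-5, 5].

Answer: None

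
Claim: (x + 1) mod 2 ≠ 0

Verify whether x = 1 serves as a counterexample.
Substitute x = 1 into the relation:
x = 1: LHS = (1 + 1) mod 2 = 2 mod 2 = 0; 0 ≠ 0 — FAILS

Since the claim fails at x = 1, this value is a counterexample.

Answer: Yes, x = 1 is a counterexample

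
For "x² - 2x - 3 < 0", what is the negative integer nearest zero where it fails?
Testing negative integers from -1 downward:
x = -1: LHS = (-1)² - 2·(-1) - 3 = 0; 0 < 0 — FAILS  ← closest negative counterexample to 0

Answer: x = -1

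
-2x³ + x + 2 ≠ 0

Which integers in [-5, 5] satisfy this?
Track d = LHS − RHS over the integers in [-5, 5]. Equality would need d = 0, but d changes sign only between consecutive integers, jumping over 0:
x = 1: LHS = -2·1³ + 1 + 2 = 1; 1 ≠ 0 — holds  (d = 1)
x = 2: LHS = -2·2³ + 2 + 2 = -12; -12 ≠ 0 — holds  (d = -12)
Away from these crossings d keeps a constant sign, and checking every integer in [-5, 5] confirms d ≠ 0 throughout. Hence the two sides are never equal, so the relation holds for every integer in [-5, 5].

Answer: All integers in [-5, 5]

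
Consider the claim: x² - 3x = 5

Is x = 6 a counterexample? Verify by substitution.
Substitute x = 6 into the relation:
x = 6: LHS = 6² - 3·6 = 18; 18 = 5 — FAILS

Since the claim fails at x = 6, this value is a counterexample.

Answer: Yes, x = 6 is a counterexample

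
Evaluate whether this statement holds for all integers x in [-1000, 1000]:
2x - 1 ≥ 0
The claim fails at x = 0:
x = 0: LHS = 2·0 - 1 = -1; -1 ≥ 0 — FAILS

Because a single integer refutes it, the statement is false.

Answer: False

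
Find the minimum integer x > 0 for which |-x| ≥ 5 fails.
Testing positive integers:
x = 1: LHS = |-1| = 1; 1 ≥ 5 — FAILS  ← smallest positive counterexample

Answer: x = 1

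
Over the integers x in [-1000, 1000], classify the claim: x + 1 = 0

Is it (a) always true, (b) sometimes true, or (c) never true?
Holds at x = -1: LHS = (-1) + 1 = 0; 0 = 0 — holds
Fails at x = 0: LHS = 0 + 1 = 1; 1 = 0 — FAILS
It is satisfied by some integers in the range but not all.

Answer: Sometimes true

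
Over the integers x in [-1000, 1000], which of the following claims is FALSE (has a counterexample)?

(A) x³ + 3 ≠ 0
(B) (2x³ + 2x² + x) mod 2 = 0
(A) Track d = LHS − RHS over the integers in [-1000, 1000]. Equality would need d = 0, but d changes sign only between consecutive integers, jumping over 0:
x = -2: LHS = (-2)³ + 3 = -5; -5 ≠ 0 — holds  (d = -5)
x = -1: LHS = (-1)³ + 3 = 2; 2 ≠ 0 — holds  (d = 2)
Away from these crossings d keeps a constant sign, and checking every integer in [-1000, 1000] confirms d ≠ 0 throughout. Hence the two sides are never equal, so the relation holds for every integer in [-1000, 1000].

(B) x = 1: LHS = (2·1³ + 2·1² + 1) mod 2 = 5 mod 2 = 1; 1 = 0 — FAILS

Only (B) has a counterexample.

Answer: B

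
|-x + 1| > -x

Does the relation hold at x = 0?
x = 0: LHS = |-0 + 1| = |1| = 1, RHS = -0 = 0; 1 > 0 — holds

The relation is satisfied at x = 0.

Answer: Yes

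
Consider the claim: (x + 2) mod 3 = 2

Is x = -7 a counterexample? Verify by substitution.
Substitute x = -7 into the relation:
x = -7: LHS = ((-7) + 2) mod 3 = (-5) mod 3 = 1; 1 = 2 — FAILS

Since the claim fails at x = -7, this value is a counterexample.

Answer: Yes, x = -7 is a counterexample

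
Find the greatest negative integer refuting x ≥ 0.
Testing negative integers from -1 downward:
x = -1: -1 ≥ 0 — FAILS  ← closest negative counterexample to 0

Answer: x = -1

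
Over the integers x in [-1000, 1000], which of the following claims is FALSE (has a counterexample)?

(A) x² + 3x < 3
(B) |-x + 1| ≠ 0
(A) x = 1: LHS = 1² + 3·1 = 4; 4 < 3 — FAILS
(B) x = 1: LHS = |-1 + 1| = |0| = 0; 0 ≠ 0 — FAILS

Answer: Both A and B are false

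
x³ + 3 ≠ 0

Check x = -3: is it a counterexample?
Substitute x = -3 into the relation:
x = -3: LHS = (-3)³ + 3 = -24; -24 ≠ 0 — holds

The relation holds at x = -3, so it is not a counterexample.

Answer: No, x = -3 is not a counterexample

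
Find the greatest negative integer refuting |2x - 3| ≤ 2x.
Testing negative integers from -1 downward:
x = -1: LHS = |2·(-1) - 3| = |-5| = 5, RHS = 2·(-1) = -2; 5 ≤ -2 — FAILS  ← closest negative counterexample to 0

Answer: x = -1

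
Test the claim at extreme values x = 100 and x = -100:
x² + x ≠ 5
x = 100: LHS = 100² + 100 = 10100; 10100 ≠ 5 — holds
x = -100: LHS = (-100)² + (-100) = 9900; 9900 ≠ 5 — holds

Answer: Yes, holds for both x = 100 and x = -100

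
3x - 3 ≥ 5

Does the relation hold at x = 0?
x = 0: LHS = 3·0 - 3 = -3; -3 ≥ 5 — FAILS

The relation fails at x = 0, so x = 0 is a counterexample.

Answer: No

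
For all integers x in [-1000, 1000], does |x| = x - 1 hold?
The claim fails at x = 0:
x = 0: LHS = |0| = 0, RHS = 0 - 1 = -1; 0 = -1 — FAILS

Because a single integer refutes it, the statement is false.

Answer: False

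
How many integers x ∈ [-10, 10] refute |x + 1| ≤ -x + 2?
Counterexamples in [-10, 10]: {1, 2, 3, 4, 5, 6, 7, 8, 9, 10}.

Counting them gives 10 values.

Answer: 10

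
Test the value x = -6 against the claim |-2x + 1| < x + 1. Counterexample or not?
Substitute x = -6 into the relation:
x = -6: LHS = |-2·(-6) + 1| = |13| = 13, RHS = (-6) + 1 = -5; 13 < -5 — FAILS

Since the claim fails at x = -6, this value is a counterexample.

Answer: Yes, x = -6 is a counterexample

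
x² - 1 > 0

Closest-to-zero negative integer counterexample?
Testing negative integers from -1 downward:
x = -1: LHS = (-1)² - 1 = 0; 0 > 0 — FAILS  ← closest negative counterexample to 0

Answer: x = -1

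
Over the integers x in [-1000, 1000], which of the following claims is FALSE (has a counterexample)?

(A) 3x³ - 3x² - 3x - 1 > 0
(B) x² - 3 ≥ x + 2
(A) x = 0: LHS = 3·0³ - 3·0² - 3·0 - 1 = -1; -1 > 0 — FAILS
(B) x = 0: LHS = 0² - 3 = -3, RHS = 0 + 2 = 2; -3 ≥ 2 — FAILS

Answer: Both A and B are false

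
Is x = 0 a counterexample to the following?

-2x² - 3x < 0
Substitute x = 0 into the relation:
x = 0: LHS = -2·0² - 3·0 = 0; 0 < 0 — FAILS

Since the claim fails at x = 0, this value is a counterexample.

Answer: Yes, x = 0 is a counterexample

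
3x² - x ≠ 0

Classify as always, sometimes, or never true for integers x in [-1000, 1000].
Holds at x = 1: LHS = 3·1² - 1 = 2; 2 ≠ 0 — holds
Fails at x = 0: LHS = 3·0² - 0 = 0; 0 ≠ 0 — FAILS
It is satisfied by some integers in the range but not all.

Answer: Sometimes true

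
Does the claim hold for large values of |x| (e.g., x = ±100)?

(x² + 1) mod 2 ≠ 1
x = 100: LHS = (100² + 1) mod 2 = 10001 mod 2 = 1; 1 ≠ 1 — FAILS
x = -100: LHS = ((-100)² + 1) mod 2 = 10001 mod 2 = 1; 1 ≠ 1 — FAILS

Answer: No, fails for both x = 100 and x = -100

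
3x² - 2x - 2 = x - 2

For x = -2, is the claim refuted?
Substitute x = -2 into the relation:
x = -2: LHS = 3·(-2)² - 2·(-2) - 2 = 14, RHS = (-2) - 2 = -4; 14 = -4 — FAILS

Since the claim fails at x = -2, this value is a counterexample.

Answer: Yes, x = -2 is a counterexample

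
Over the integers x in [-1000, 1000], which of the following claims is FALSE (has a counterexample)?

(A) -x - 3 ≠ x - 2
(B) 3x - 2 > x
(A) Track d = LHS − RHS over the integers in [-1000, 1000]. Equality would need d = 0, but d changes sign only between consecutive integers, jumping over 0:
x = -1: LHS = -(-1) - 3 = -2, RHS = (-1) - 2 = -3; -2 ≠ -3 — holds  (d = 1)
x = 0: LHS = -0 - 3 = -3, RHS = 0 - 2 = -2; -3 ≠ -2 — holds  (d = -1)
Away from these crossings d keeps a constant sign, and checking every integer in [-1000, 1000] confirms d ≠ 0 throughout. Hence the two sides are never equal, so the relation holds for every integer in [-1000, 1000].

(B) x = 0: LHS = 3·0 - 2 = -2; -2 > 0 — FAILS

Only (B) has a counterexample.

Answer: B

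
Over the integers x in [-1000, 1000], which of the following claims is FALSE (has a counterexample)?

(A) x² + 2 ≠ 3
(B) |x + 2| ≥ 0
(A) x = 1: LHS = 1² + 2 = 3; 3 ≠ 3 — FAILS

(B) An absolute value is never negative, so the left side is ≥ 0 for every x, while the right side is 0. Tightest case in [-1000, 1000] is x = -2:
x = -2: LHS = |(-2) + 2| = |0| = 0; 0 ≥ 0 — holds
Hence LHS − RHS is never negative, i.e. LHS ≥ RHS throughout, so the relation holds for every integer in [-1000, 1000].

Only (A) has a counterexample.

Answer: A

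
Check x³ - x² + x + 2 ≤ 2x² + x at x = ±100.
x = 100: LHS = 100³ - 100² + 100 + 2 = 990102, RHS = 2·100² + 100 = 20100; 990102 ≤ 20100 — FAILS
x = -100: LHS = (-100)³ - (-100)² + (-100) + 2 = -1010098, RHS = 2·(-100)² + (-100) = 19900; -1010098 ≤ 19900 — holds

Answer: Partially: fails for x = 100, holds for x = -100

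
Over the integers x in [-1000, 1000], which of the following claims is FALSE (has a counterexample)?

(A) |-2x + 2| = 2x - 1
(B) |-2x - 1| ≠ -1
(A) x = 0: LHS = |-2·0 + 2| = |2| = 2, RHS = 2·0 - 1 = -1; 2 = -1 — FAILS

(B) An absolute value is never negative, so the left side is ≥ 0 for every x, while the right side is -1. Tightest case in [-1000, 1000] is x = 0:
x = 0: LHS = |-2·0 - 1| = |-1| = 1; 1 ≠ -1 — holds
Hence LHS − RHS is never 0, i.e. the two sides are never equal, so the relation holds for every integer in [-1000, 1000].

Only (A) has a counterexample.

Answer: A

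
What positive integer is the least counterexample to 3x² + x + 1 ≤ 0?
Testing positive integers:
x = 1: LHS = 3·1² + 1 + 1 = 5; 5 ≤ 0 — FAILS  ← smallest positive counterexample

Answer: x = 1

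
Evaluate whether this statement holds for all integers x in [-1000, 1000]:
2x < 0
The claim fails at x = 0:
x = 0: LHS = 2·0 = 0; 0 < 0 — FAILS

Because a single integer refutes it, the statement is false.

Answer: False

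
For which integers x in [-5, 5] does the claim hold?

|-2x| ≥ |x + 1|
Holds for: {-5, -4, -3, -2, -1, 1, 2, 3, 4, 5}
Fails for: {0}

Answer: {-5, -4, -3, -2, -1, 1, 2, 3, 4, 5}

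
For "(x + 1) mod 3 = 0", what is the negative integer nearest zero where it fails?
Testing negative integers from -1 downward:
x = -1: LHS = ((-1) + 1) mod 3 = 0 mod 3 = 0; 0 = 0 — holds
x = -2: LHS = ((-2) + 1) mod 3 = (-1) mod 3 = 2; 2 = 0 — FAILS  ← closest negative counterexample to 0

Answer: x = -2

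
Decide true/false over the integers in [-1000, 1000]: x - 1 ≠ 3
The claim fails at x = 4:
x = 4: LHS = 4 - 1 = 3; 3 ≠ 3 — FAILS

Because a single integer refutes it, the statement is false.

Answer: False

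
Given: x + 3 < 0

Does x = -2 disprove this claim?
Substitute x = -2 into the relation:
x = -2: LHS = (-2) + 3 = 1; 1 < 0 — FAILS

Since the claim fails at x = -2, this value is a counterexample.

Answer: Yes, x = -2 is a counterexample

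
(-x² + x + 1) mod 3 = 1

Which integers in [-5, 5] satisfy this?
Holds for: {-5, -3, -2, 0, 1, 3, 4}
Fails for: {-4, -1, 2, 5}

Answer: {-5, -3, -2, 0, 1, 3, 4}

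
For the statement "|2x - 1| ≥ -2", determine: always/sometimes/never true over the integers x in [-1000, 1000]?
An absolute value is never negative, so the left side is ≥ 0 for every x, while the right side is -2. Tightest case in [-1000, 1000] is x = 0:
x = 0: LHS = |2·0 - 1| = |-1| = 1; 1 ≥ -2 — holds
Hence LHS − RHS is never negative, i.e. LHS ≥ RHS throughout, so the relation holds for every integer in [-1000, 1000].

No counterexample exists.

Answer: Always true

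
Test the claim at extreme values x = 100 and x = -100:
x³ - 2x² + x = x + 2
x = 100: LHS = 100³ - 2·100² + 100 = 980100, RHS = 100 + 2 = 102; 980100 = 102 — FAILS
x = -100: LHS = (-100)³ - 2·(-100)² + (-100) = -1020100, RHS = (-100) + 2 = -98; -1020100 = -98 — FAILS

Answer: No, fails for both x = 100 and x = -100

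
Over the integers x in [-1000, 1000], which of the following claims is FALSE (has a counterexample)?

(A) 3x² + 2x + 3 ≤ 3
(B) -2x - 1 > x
(A) x = 1: LHS = 3·1² + 2·1 + 3 = 8; 8 ≤ 3 — FAILS
(B) x = 0: LHS = -2·0 - 1 = -1; -1 > 0 — FAILS

Answer: Both A and B are false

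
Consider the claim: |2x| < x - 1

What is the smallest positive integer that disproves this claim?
Testing positive integers:
x = 1: LHS = |2·1| = |2| = 2, RHS = 1 - 1 = 0; 2 < 0 — FAILS  ← smallest positive counterexample

Answer: x = 1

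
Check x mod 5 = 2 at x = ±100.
x = 100: LHS = 100 mod 5 = 0; 0 = 2 — FAILS
x = -100: LHS = (-100) mod 5 = 0; 0 = 2 — FAILS

Answer: No, fails for both x = 100 and x = -100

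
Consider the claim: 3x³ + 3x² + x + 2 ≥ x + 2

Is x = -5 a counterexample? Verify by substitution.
Substitute x = -5 into the relation:
x = -5: LHS = 3·(-5)³ + 3·(-5)² + (-5) + 2 = -303, RHS = (-5) + 2 = -3; -303 ≥ -3 — FAILS

Since the claim fails at x = -5, this value is a counterexample.

Answer: Yes, x = -5 is a counterexample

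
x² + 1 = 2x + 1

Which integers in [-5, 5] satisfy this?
Holds for: {0, 2}
Fails for: {-5, -4, -3, -2, -1, 1, 3, 4, 5}

Answer: {0, 2}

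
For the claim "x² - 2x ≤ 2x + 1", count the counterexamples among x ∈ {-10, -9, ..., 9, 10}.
Counterexamples in [-10, 10]: {-10, -9, -8, -7, -6, -5, -4, -3, -2, -1, 5, 6, 7, 8, 9, 10}.

Counting them gives 16 values.

Answer: 16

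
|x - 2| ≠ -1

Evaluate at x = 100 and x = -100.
x = 100: LHS = |100 - 2| = |98| = 98; 98 ≠ -1 — holds
x = -100: LHS = |(-100) - 2| = |-102| = 102; 102 ≠ -1 — holds

Answer: Yes, holds for both x = 100 and x = -100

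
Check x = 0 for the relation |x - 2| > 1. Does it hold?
x = 0: LHS = |0 - 2| = |-2| = 2; 2 > 1 — holds

The relation is satisfied at x = 0.

Answer: Yes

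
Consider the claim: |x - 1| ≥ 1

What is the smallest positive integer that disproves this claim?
Testing positive integers:
x = 1: LHS = |1 - 1| = |0| = 0; 0 ≥ 1 — FAILS  ← smallest positive counterexample

Answer: x = 1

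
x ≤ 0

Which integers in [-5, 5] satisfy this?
Holds for: {-5, -4, -3, -2, -1, 0}
Fails for: {1, 2, 3, 4, 5}

Answer: {-5, -4, -3, -2, -1, 0}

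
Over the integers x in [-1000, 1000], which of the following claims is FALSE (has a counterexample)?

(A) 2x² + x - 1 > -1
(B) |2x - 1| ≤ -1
(A) x = 0: LHS = 2·0² + 0 - 1 = -1; -1 > -1 — FAILS
(B) x = 0: LHS = |2·0 - 1| = |-1| = 1; 1 ≤ -1 — FAILS

Answer: Both A and B are false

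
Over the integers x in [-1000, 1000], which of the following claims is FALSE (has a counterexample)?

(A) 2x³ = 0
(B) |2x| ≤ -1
(A) x = 1: LHS = 2·1³ = 2; 2 = 0 — FAILS
(B) x = 0: LHS = |2·0| = |0| = 0; 0 ≤ -1 — FAILS

Answer: Both A and B are false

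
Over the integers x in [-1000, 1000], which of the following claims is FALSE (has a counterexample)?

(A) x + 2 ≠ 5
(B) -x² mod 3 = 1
(A) x = 3: LHS = 3 + 2 = 5; 5 ≠ 5 — FAILS
(B) x = 0: LHS = (-0²) mod 3 = 0 mod 3 = 0; 0 = 1 — FAILS

Answer: Both A and B are false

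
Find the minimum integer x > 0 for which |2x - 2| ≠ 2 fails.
Testing positive integers:
x = 1: LHS = |2·1 - 2| = |0| = 0; 0 ≠ 2 — holds
x = 2: LHS = |2·2 - 2| = |2| = 2; 2 ≠ 2 — FAILS  ← smallest positive counterexample

Answer: x = 2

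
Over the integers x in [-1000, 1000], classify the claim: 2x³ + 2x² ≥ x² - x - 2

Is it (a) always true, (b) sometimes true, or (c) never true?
Holds at x = 0: LHS = 2·0³ + 2·0² = 0, RHS = 0² - 0 - 2 = -2; 0 ≥ -2 — holds
Fails at x = -2: LHS = 2·(-2)³ + 2·(-2)² = -8, RHS = (-2)² - (-2) - 2 = 4; -8 ≥ 4 — FAILS
It is satisfied by some integers in the range but not all.

Answer: Sometimes true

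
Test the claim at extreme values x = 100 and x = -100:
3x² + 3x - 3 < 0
x = 100: LHS = 3·100² + 3·100 - 3 = 30297; 30297 < 0 — FAILS
x = -100: LHS = 3·(-100)² + 3·(-100) - 3 = 29697; 29697 < 0 — FAILS

Answer: No, fails for both x = 100 and x = -100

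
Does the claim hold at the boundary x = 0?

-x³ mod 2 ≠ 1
x = 0: LHS = (-0³) mod 2 = 0 mod 2 = 0; 0 ≠ 1 — holds

The relation is satisfied at x = 0.

Answer: Yes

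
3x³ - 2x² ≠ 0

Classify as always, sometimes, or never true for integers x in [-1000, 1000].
Holds at x = 1: LHS = 3·1³ - 2·1² = 1; 1 ≠ 0 — holds
Fails at x = 0: LHS = 3·0³ - 2·0² = 0; 0 ≠ 0 — FAILS
It is satisfied by some integers in the range but not all.

Answer: Sometimes true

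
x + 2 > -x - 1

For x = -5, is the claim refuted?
Substitute x = -5 into the relation:
x = -5: LHS = (-5) + 2 = -3, RHS = -(-5) - 1 = 4; -3 > 4 — FAILS

Since the claim fails at x = -5, this value is a counterexample.

Answer: Yes, x = -5 is a counterexample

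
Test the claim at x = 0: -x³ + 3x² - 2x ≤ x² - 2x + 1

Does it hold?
x = 0: LHS = -0³ + 3·0² - 2·0 = 0, RHS = 0² - 2·0 + 1 = 1; 0 ≤ 1 — holds

The relation is satisfied at x = 0.

Answer: Yes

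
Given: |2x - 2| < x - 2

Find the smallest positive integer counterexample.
Testing positive integers:
x = 1: LHS = |2·1 - 2| = |0| = 0, RHS = 1 - 2 = -1; 0 < -1 — FAILS  ← smallest positive counterexample

Answer: x = 1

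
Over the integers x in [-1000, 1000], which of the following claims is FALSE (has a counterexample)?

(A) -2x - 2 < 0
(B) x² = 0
(A) x = -1: LHS = -2·(-1) - 2 = 0; 0 < 0 — FAILS
(B) x = 1: LHS = 1² = 1; 1 = 0 — FAILS

Answer: Both A and B are false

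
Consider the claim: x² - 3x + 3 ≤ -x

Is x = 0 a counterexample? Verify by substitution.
Substitute x = 0 into the relation:
x = 0: LHS = 0² - 3·0 + 3 = 3, RHS = -0 = 0; 3 ≤ 0 — FAILS

Since the claim fails at x = 0, this value is a counterexample.

Answer: Yes, x = 0 is a counterexample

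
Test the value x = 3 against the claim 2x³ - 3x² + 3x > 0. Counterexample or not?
Substitute x = 3 into the relation:
x = 3: LHS = 2·3³ - 3·3² + 3·3 = 36; 36 > 0 — holds

The claim holds here, so x = 3 is not a counterexample. (A counterexample exists elsewhere, e.g. x = 0.)

Answer: No, x = 3 is not a counterexample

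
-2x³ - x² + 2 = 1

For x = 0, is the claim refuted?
Substitute x = 0 into the relation:
x = 0: LHS = -2·0³ - 0² + 2 = 2; 2 = 1 — FAILS

Since the claim fails at x = 0, this value is a counterexample.

Answer: Yes, x = 0 is a counterexample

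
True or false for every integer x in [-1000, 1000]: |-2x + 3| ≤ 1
The claim fails at x = 0:
x = 0: LHS = |-2·0 + 3| = |3| = 3; 3 ≤ 1 — FAILS

Because a single integer refutes it, the statement is false.

Answer: False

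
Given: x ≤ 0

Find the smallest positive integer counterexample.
Testing positive integers:
x = 1: 1 ≤ 0 — FAILS  ← smallest positive counterexample

Answer: x = 1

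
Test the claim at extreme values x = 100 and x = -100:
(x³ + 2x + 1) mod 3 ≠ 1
x = 100: LHS = (100³ + 2·100 + 1) mod 3 = 1000201 mod 3 = 1; 1 ≠ 1 — FAILS
x = -100: LHS = ((-100)³ + 2·(-100) + 1) mod 3 = (-1000199) mod 3 = 1; 1 ≠ 1 — FAILS

Answer: No, fails for both x = 100 and x = -100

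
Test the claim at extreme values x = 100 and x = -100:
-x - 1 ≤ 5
x = 100: LHS = -100 - 1 = -101; -101 ≤ 5 — holds
x = -100: LHS = -(-100) - 1 = 99; 99 ≤ 5 — FAILS

Answer: Partially: holds for x = 100, fails for x = -100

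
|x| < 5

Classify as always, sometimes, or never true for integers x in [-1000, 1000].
Holds at x = 0: LHS = |0| = 0; 0 < 5 — holds
Fails at x = 5: LHS = |5| = 5; 5 < 5 — FAILS
It is satisfied by some integers in the range but not all.

Answer: Sometimes true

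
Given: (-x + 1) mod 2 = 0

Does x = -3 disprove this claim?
Substitute x = -3 into the relation:
x = -3: LHS = (-(-3) + 1) mod 2 = 4 mod 2 = 0; 0 = 0 — holds

The claim holds here, so x = -3 is not a counterexample. (A counterexample exists elsewhere, e.g. x = 0.)

Answer: No, x = -3 is not a counterexample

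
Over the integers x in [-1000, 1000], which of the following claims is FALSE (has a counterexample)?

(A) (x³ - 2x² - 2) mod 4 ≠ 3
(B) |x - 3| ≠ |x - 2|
(A) x = -1: LHS = ((-1)³ - 2·(-1)² - 2) mod 4 = (-5) mod 4 = 3; 3 ≠ 3 — FAILS

(B) Track d = LHS − RHS over the integers in [-1000, 1000]. Equality would need d = 0, but d changes sign only between consecutive integers, jumping over 0:
x = 2: LHS = |2 - 3| = |-1| = 1, RHS = |2 - 2| = |0| = 0; 1 ≠ 0 — holds  (d = 1)
x = 3: LHS = |3 - 3| = |0| = 0, RHS = |3 - 2| = |1| = 1; 0 ≠ 1 — holds  (d = -1)
Away from these crossings d keeps a constant sign, and checking every integer in [-1000, 1000] confirms d ≠ 0 throughout. Hence the two sides are never equal, so the relation holds for every integer in [-1000, 1000].

Only (A) has a counterexample.

Answer: A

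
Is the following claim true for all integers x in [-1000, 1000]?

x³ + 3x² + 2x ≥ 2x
The claim fails at x = -4:
x = -4: LHS = (-4)³ + 3·(-4)² + 2·(-4) = -24, RHS = 2·(-4) = -8; -24 ≥ -8 — FAILS

Because a single integer refutes it, the statement is false.

Answer: False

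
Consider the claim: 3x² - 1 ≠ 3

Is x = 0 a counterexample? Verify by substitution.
Substitute x = 0 into the relation:
x = 0: LHS = 3·0² - 1 = -1; -1 ≠ 3 — holds

The relation holds at x = 0, so it is not a counterexample.

Answer: No, x = 0 is not a counterexample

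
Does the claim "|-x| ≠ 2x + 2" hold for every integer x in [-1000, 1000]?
Track d = LHS − RHS over the integers in [-1000, 1000]. Equality would need d = 0, but d changes sign only between consecutive integers, jumping over 0:
x = -1: LHS = |-(-1)| = |1| = 1, RHS = 2·(-1) + 2 = 0; 1 ≠ 0 — holds  (d = 1)
x = 0: LHS = |-0| = |0| = 0, RHS = 2·0 + 2 = 2; 0 ≠ 2 — holds  (d = -2)
Away from these crossings d keeps a constant sign, and checking every integer in [-1000, 1000] confirms d ≠ 0 throughout. Hence the two sides are never equal, so the relation holds for every integer in [-1000, 1000].

No counterexample exists.

Answer: True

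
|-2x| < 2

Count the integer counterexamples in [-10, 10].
Counterexamples in [-10, 10]: {-10, -9, -8, -7, -6, -5, -4, -3, -2, -1, 1, 2, 3, 4, 5, 6, 7, 8, 9, 10}.

Counting them gives 20 values.

Answer: 20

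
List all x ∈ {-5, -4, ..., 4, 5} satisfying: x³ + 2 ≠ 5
Track d = LHS − RHS over the integers in [-5, 5]. Equality would need d = 0, but d changes sign only between consecutive integers, jumping over 0:
x = 1: LHS = 1³ + 2 = 3; 3 ≠ 5 — holds  (d = -2)
x = 2: LHS = 2³ + 2 = 10; 10 ≠ 5 — holds  (d = 5)
Away from these crossings d keeps a constant sign, and checking every integer in [-5, 5] confirms d ≠ 0 throughout. Hence the two sides are never equal, so the relation holds for every integer in [-5, 5].

Answer: All integers in [-5, 5]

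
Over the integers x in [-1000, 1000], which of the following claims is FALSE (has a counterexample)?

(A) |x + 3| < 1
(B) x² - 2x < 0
(A) x = 0: LHS = |0 + 3| = |3| = 3; 3 < 1 — FAILS
(B) x = 0: LHS = 0² - 2·0 = 0; 0 < 0 — FAILS

Answer: Both A and B are false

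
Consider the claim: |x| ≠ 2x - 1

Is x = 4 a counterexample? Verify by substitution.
Substitute x = 4 into the relation:
x = 4: LHS = |4| = 4, RHS = 2·4 - 1 = 7; 4 ≠ 7 — holds

The claim holds here, so x = 4 is not a counterexample. (A counterexample exists elsewhere, e.g. x = 1.)

Answer: No, x = 4 is not a counterexample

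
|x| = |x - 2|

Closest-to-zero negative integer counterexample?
Testing negative integers from -1 downward:
x = -1: LHS = |-1| = 1, RHS = |(-1) - 2| = |-3| = 3; 1 = 3 — FAILS  ← closest negative counterexample to 0

Answer: x = -1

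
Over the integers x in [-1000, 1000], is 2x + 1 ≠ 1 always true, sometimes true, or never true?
Holds at x = 1: LHS = 2·1 + 1 = 3; 3 ≠ 1 — holds
Fails at x = 0: LHS = 2·0 + 1 = 1; 1 ≠ 1 — FAILS
It is satisfied by some integers in the range but not all.

Answer: Sometimes true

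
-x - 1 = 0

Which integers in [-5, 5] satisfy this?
Holds for: {-1}
Fails for: {-5, -4, -3, -2, 0, 1, 2, 3, 4, 5}

Answer: {-1}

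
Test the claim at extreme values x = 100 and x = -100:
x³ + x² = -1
x = 100: LHS = 100³ + 100² = 1010000; 1010000 = -1 — FAILS
x = -100: LHS = (-100)³ + (-100)² = -990000; -990000 = -1 — FAILS

Answer: No, fails for both x = 100 and x = -100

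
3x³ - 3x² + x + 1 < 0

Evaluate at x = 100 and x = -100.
x = 100: LHS = 3·100³ - 3·100² + 100 + 1 = 2970101; 2970101 < 0 — FAILS
x = -100: LHS = 3·(-100)³ - 3·(-100)² + (-100) + 1 = -3030099; -3030099 < 0 — holds

Answer: Partially: fails for x = 100, holds for x = -100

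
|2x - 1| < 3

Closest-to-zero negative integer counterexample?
Testing negative integers from -1 downward:
x = -1: LHS = |2·(-1) - 1| = |-3| = 3; 3 < 3 — FAILS  ← closest negative counterexample to 0

Answer: x = -1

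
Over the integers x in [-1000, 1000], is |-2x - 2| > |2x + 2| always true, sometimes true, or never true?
Over all integers in [-1000, 1000], LHS − RHS is largest at x = 0, where it equals 0:
x = 0: LHS = |-2·0 - 2| = |-2| = 2, RHS = |2·0 + 2| = |2| = 2; 2 > 2 — FAILS
At the ends of the range:
x = -1000: LHS = |-2·(-1000) - 2| = |1998| = 1998, RHS = |2·(-1000) + 2| = |-1998| = 1998; 1998 > 1998 — FAILS
x = 1000: LHS = |-2·1000 - 2| = |-2002| = 2002, RHS = |2·1000 + 2| = |2002| = 2002; 2002 > 2002 — FAILS
Hence LHS − RHS is never positive, i.e. LHS ≤ RHS throughout, so the claimed relation (>) fails for every integer in [-1000, 1000].

No integer in the range satisfies it.

Answer: Never true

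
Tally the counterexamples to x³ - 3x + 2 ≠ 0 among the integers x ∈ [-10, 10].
Counterexamples in [-10, 10]: {-2, 1}.

Counting them gives 2 values.

Answer: 2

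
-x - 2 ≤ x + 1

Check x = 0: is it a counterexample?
Substitute x = 0 into the relation:
x = 0: LHS = -0 - 2 = -2, RHS = 0 + 1 = 1; -2 ≤ 1 — holds

The claim holds here, so x = 0 is not a counterexample. (A counterexample exists elsewhere, e.g. x = -2.)

Answer: No, x = 0 is not a counterexample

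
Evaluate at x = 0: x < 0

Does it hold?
x = 0: 0 < 0 — FAILS

The relation fails at x = 0, so x = 0 is a counterexample.

Answer: No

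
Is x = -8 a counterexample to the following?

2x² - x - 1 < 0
Substitute x = -8 into the relation:
x = -8: LHS = 2·(-8)² - (-8) - 1 = 135; 135 < 0 — FAILS

Since the claim fails at x = -8, this value is a counterexample.

Answer: Yes, x = -8 is a counterexample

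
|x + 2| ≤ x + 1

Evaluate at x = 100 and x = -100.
x = 100: LHS = |100 + 2| = |102| = 102, RHS = 100 + 1 = 101; 102 ≤ 101 — FAILS
x = -100: LHS = |(-100) + 2| = |-98| = 98, RHS = (-100) + 1 = -99; 98 ≤ -99 — FAILS

Answer: No, fails for both x = 100 and x = -100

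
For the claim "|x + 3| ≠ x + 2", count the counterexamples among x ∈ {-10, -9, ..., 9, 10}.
Over all integers in [-10, 10], LHS − RHS is always positive; it is smallest at x = 0, where it equals 1:
x = 0: LHS = |0 + 3| = |3| = 3, RHS = 0 + 2 = 2; 3 ≠ 2 — holds
At the ends of the range:
x = -10: LHS = |(-10) + 3| = |-7| = 7, RHS = (-10) + 2 = -8; 7 ≠ -8 — holds
x = 10: LHS = |10 + 3| = |13| = 13, RHS = 10 + 2 = 12; 13 ≠ 12 — holds
Hence LHS − RHS is never 0, i.e. the two sides are never equal, so the relation holds for every integer in [-10, 10].

No counterexample appears in that range.

Answer: 0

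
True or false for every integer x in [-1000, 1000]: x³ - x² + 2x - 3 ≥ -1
The claim fails at x = 0:
x = 0: LHS = 0³ - 0² + 2·0 - 3 = -3; -3 ≥ -1 — FAILS

Because a single integer refutes it, the statement is false.

Answer: False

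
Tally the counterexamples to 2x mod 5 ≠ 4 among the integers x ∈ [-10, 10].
Counterexamples in [-10, 10]: {-8, -3, 2, 7}.

Counting them gives 4 values.

Answer: 4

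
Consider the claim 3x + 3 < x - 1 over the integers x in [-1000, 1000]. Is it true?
The claim fails at x = 0:
x = 0: LHS = 3·0 + 3 = 3, RHS = 0 - 1 = -1; 3 < -1 — FAILS

Because a single integer refutes it, the statement is false.

Answer: False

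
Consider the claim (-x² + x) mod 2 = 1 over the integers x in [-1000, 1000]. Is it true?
The claim fails at x = 0:
x = 0: LHS = (-0² + 0) mod 2 = 0 mod 2 = 0; 0 = 1 — FAILS

Because a single integer refutes it, the statement is false.

Answer: False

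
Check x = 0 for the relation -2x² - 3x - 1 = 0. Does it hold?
x = 0: LHS = -2·0² - 3·0 - 1 = -1; -1 = 0 — FAILS

The relation fails at x = 0, so x = 0 is a counterexample.

Answer: No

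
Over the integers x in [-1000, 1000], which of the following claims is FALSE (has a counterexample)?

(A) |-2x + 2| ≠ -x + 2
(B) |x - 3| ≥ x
(A) x = 0: LHS = |-2·0 + 2| = |2| = 2, RHS = -0 + 2 = 2; 2 ≠ 2 — FAILS
(B) x = 2: LHS = |2 - 3| = |-1| = 1; 1 ≥ 2 — FAILS

Answer: Both A and B are false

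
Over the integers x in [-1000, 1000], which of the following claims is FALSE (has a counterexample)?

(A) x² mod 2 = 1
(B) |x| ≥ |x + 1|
(A) x = 0: LHS = (0²) mod 2 = 0 mod 2 = 0; 0 = 1 — FAILS
(B) x = 0: LHS = |0| = 0, RHS = |0 + 1| = |1| = 1; 0 ≥ 1 — FAILS

Answer: Both A and B are false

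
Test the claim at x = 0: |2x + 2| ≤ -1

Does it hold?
x = 0: LHS = |2·0 + 2| = |2| = 2; 2 ≤ -1 — FAILS

The relation fails at x = 0, so x = 0 is a counterexample.

Answer: No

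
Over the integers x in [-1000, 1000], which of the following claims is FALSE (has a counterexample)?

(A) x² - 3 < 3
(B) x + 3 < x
(A) x = 3: LHS = 3² - 3 = 6; 6 < 3 — FAILS
(B) x = 0: LHS = 0 + 3 = 3; 3 < 0 — FAILS

Answer: Both A and B are false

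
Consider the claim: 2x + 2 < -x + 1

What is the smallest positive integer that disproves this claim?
Testing positive integers:
x = 1: LHS = 2·1 + 2 = 4, RHS = -1 + 1 = 0; 4 < 0 — FAILS  ← smallest positive counterexample

Answer: x = 1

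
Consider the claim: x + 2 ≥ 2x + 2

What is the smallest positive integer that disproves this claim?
Testing positive integers:
x = 1: LHS = 1 + 2 = 3, RHS = 2·1 + 2 = 4; 3 ≥ 4 — FAILS  ← smallest positive counterexample

Answer: x = 1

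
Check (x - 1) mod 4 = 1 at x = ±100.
x = 100: LHS = (100 - 1) mod 4 = 99 mod 4 = 3; 3 = 1 — FAILS
x = -100: LHS = ((-100) - 1) mod 4 = (-101) mod 4 = 3; 3 = 1 — FAILS

Answer: No, fails for both x = 100 and x = -100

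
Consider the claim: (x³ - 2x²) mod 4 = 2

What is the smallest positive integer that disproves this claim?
Testing positive integers:
x = 1: LHS = (1³ - 2·1²) mod 4 = (-1) mod 4 = 3; 3 = 2 — FAILS  ← smallest positive counterexample

Answer: x = 1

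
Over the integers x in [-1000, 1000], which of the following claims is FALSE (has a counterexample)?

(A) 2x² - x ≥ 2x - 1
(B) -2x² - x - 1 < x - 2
(A) Over all integers in [-1000, 1000], LHS − RHS is smallest at x = 1, where it equals 0:
x = 1: LHS = 2·1² - 1 = 1, RHS = 2·1 - 1 = 1; 1 ≥ 1 — holds
At the ends of the range:
x = -1000: LHS = 2·(-1000)² - (-1000) = 2001000, RHS = 2·(-1000) - 1 = -2001; 2001000 ≥ -2001 — holds
x = 1000: LHS = 2·1000² - 1000 = 1999000, RHS = 2·1000 - 1 = 1999; 1999000 ≥ 1999 — holds
Hence LHS − RHS is never negative, i.e. LHS ≥ RHS throughout, so the relation holds for every integer in [-1000, 1000].

(B) x = 0: LHS = -2·0² - 0 - 1 = -1, RHS = 0 - 2 = -2; -1 < -2 — FAILS

Only (B) has a counterexample.

Answer: B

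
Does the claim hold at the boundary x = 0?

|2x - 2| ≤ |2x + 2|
x = 0: LHS = |2·0 - 2| = |-2| = 2, RHS = |2·0 + 2| = |2| = 2; 2 ≤ 2 — holds

The relation is satisfied at x = 0.

Answer: Yes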